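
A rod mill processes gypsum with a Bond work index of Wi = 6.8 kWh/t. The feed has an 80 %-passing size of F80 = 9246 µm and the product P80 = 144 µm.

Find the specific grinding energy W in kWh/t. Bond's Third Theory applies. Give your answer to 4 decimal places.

W = 4.9595 kWh/t

Bond:  W = 10 Wi (1/√P − 1/√F)
1/√144 = 0.083333;  1/√9246 = 0.010400
W = 10·6.8·(0.083333 − 0.010400) = 4.9595 kWh/t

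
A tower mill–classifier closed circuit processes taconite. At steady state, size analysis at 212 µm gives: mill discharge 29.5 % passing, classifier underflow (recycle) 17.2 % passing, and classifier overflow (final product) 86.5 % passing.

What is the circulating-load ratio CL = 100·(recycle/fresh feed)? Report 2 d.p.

Let r = R/F. Size balance at 212 µm:
r = (o − d)/(d − u)
r = (86.5 − 29.5)/(29.5 − 17.2) = 57.0/12.3 = 4.6341
CL = 100·r = 463.41 %

CL = 463.41 %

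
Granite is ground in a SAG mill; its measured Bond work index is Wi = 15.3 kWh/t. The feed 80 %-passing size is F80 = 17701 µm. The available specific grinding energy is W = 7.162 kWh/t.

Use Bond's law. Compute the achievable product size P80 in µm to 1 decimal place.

W = 10 Wi (1/√P80 − 1/√F80)  [Bond]
P80^(−½) = W/(10 Wi) + F80^(−½)
  = 7.1620/(10·15.3) + 1/√17701 = 0.046810 + 0.007516 = 0.054327
P80 = (1/0.054327)² = 18.4072² = 338.82 µm

P80 = 338.8 µm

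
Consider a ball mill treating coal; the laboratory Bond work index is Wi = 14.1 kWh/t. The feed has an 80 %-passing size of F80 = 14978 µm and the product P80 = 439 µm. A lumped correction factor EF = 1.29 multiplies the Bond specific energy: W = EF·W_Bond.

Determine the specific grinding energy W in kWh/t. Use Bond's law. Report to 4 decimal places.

W = 7.1949 kWh/t

W = 10·Wi·[P80^(−½) − F80^(−½)]
1/√439 = 0.047727;  1/√14978 = 0.008171
W = 10·14.1·(0.047727 − 0.008171) = 5.5775 kWh/t
W_actual = 1.29 × 5.5775 = 7.1949 kWh/t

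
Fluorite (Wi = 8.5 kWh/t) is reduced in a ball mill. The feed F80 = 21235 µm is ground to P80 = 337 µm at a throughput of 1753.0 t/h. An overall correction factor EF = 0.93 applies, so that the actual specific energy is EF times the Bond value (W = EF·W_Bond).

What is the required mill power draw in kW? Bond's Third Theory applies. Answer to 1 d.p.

P = 6597.7 kW

Bond:  W = 10 Wi (1/√P − 1/√F)
W = 10·8.5·(1/√337 − 1/√21235) = 10·8.5·(0.047611) = 4.0469 kWh/t
Corrected W = EF·W_Bond = 0.93·4.0469 = 3.7637 kWh/t
Power = W × throughput = 3.7637 kWh/t × 1753.0 t/h = 6597.7 kW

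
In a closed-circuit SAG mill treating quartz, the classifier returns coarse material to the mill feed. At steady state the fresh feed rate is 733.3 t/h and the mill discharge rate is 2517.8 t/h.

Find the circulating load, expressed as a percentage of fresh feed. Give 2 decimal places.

Mill node: discharge = fresh + recycle.
R = M − F = 2517.8 − 733.3 = 1784.5 t/h
CL = 100·R/F = 100·1784.5/733.3 = 243.35 %

CL = 243.35 %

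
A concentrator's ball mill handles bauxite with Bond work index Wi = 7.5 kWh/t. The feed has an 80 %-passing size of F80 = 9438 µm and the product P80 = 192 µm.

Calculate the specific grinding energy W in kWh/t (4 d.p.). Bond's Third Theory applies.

W = 10·Wi·(P80^(-½) − F80^(-½))
1/√192 = 0.072169;  1/√9438 = 0.010293
W = 10·7.5·(0.072169 − 0.010293) = 4.6407 kWh/t

W = 4.6407 kWh/t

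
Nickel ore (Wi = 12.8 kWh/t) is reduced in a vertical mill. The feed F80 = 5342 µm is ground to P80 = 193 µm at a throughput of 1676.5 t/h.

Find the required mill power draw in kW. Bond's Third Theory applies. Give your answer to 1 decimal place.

W = 10·Wi·[P80^(−½) − F80^(−½)]
W = 10·12.8·(1/√193 − 1/√5342) = 10·12.8·(0.058300) = 7.4624 kWh/t
P_mill = W·ṁ = 7.4624·1676.5 = 12510.6 kW

P = 12510.6 kW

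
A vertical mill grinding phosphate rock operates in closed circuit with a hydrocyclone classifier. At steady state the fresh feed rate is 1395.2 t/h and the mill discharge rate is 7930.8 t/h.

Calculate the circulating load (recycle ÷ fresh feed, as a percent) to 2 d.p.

M = F + R at steady state, so:
R = M − F = 7930.8 − 1395.2 = 6535.6 t/h
CL = 100·R/F = 100·6535.6/1395.2 = 468.43 %

CL = 468.43 %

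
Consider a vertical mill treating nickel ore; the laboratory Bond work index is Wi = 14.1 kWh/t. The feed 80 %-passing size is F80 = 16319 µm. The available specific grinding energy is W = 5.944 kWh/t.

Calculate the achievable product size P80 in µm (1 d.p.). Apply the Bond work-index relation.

W = 10 Wi (P80^-0.5 − F80^-0.5)
⇒ 1/√P80 = W/(10 Wi) + 1/√F80
  = 5.9440/(10·14.1) + 1/√16319 = 0.042156 + 0.007828 = 0.049984
P80 = (1/0.049984)² = 20.0064² = 400.25 µm

P80 = 400.3 µm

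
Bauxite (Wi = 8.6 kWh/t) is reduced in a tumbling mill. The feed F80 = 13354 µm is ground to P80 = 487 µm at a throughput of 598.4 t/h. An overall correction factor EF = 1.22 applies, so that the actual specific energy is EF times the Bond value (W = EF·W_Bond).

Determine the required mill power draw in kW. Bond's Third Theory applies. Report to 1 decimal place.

P = 2301.7 kW

W = 10·Wi·[P80^(−½) − F80^(−½)]
W = 10·8.6·(1/√487 − 1/√13354) = 10·8.6·(0.036661) = 3.1528 kWh/t
Apply correction: 3.1528 × 1.22 = 3.8464 kWh/t
P_mill = W·ṁ = 3.8464·598.4 = 2301.7 kW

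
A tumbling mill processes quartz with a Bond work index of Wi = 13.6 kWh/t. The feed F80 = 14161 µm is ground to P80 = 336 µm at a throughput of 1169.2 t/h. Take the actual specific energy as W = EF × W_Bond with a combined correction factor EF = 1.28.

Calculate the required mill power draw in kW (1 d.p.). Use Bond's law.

P = 9393.3 kW

Bond: W = 10·Wi·(1/√P80 − 1/√F80)
W = 10·13.6·(1/√336 − 1/√14161) = 10·13.6·(0.046151) = 6.2766 kWh/t
With EF = 1.28: W = 6.2766·1.28 = 8.0340 kWh/t
Power = W × throughput = 8.0340 kWh/t × 1169.2 t/h = 9393.3 kW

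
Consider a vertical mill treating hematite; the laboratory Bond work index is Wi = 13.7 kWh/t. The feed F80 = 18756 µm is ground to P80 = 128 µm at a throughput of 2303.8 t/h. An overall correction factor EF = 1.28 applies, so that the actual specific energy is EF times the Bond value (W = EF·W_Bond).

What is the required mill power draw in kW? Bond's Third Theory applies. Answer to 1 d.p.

Bond:  W = 10 Wi (1/√P − 1/√F)
W = 10·13.7·(1/√128 − 1/√18756) = 10·13.7·(0.081087) = 11.1089 kWh/t
Corrected W = EF·W_Bond = 1.28·11.1089 = 14.2193 kWh/t
Mill draw = 14.2193 × 2303.8 = 32758.5 kW

P = 32758.5 kW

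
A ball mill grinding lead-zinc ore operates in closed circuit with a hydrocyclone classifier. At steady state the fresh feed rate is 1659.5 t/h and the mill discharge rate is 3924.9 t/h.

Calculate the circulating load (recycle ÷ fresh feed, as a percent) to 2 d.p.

CL = 136.51 %

Mill node: discharge = fresh + recycle.
R = M − F = 3924.9 − 1659.5 = 2265.4 t/h
CL = 100·R/F = 100·2265.4/1659.5 = 136.51 %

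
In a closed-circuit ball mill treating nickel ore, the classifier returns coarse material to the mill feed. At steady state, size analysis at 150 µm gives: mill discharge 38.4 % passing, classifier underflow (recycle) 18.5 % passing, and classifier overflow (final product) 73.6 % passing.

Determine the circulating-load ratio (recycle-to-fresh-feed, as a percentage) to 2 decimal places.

CL = 176.88 %

Classifier node, passing 150 µm:
r = (o − d)/(d − u)
r = (73.6 − 38.4)/(38.4 − 18.5) = 35.2/19.9 = 1.7688
CL = 100·r = 176.88 %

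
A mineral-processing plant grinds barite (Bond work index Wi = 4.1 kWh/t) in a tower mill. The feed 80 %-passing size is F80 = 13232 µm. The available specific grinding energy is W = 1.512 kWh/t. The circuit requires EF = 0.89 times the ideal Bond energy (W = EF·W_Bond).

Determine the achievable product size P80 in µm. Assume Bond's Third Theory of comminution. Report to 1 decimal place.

Bond:  W = 10 Wi (1/√P − 1/√F)
W_Bond = W / EF = 1.512 / 0.89 = 1.6989 kWh/t
P80^(−½) = W_Bond/(10 Wi) + F80^(−½)
  = 1.6989/(10·4.1) + 1/√13232 = 0.041436 + 0.008693 = 0.050129
P80 = (1/0.050129)² = 19.9484² = 397.94 µm

P80 = 397.9 µm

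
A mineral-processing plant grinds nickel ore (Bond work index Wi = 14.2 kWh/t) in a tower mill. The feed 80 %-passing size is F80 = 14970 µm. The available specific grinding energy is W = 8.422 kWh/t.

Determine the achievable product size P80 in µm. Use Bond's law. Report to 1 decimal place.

Bond: W = 10·Wi·(1/√P80 − 1/√F80)
⇒ 1/√P80 = W/(10·Wi) + 1/√F80
  = 8.4220/(10·14.2) + 1/√14970 = 0.059310 + 0.008173 = 0.067483
P80 = (1/0.067483)² = 14.8185² = 219.59 µm

P80 = 219.6 µm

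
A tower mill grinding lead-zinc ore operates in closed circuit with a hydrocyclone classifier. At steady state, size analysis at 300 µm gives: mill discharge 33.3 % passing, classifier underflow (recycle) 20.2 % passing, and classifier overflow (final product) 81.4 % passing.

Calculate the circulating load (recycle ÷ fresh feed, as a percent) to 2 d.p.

Classifier node, passing 300 µm:
Fd + Rd = Ru + Fo ⇒ R/F = (o−d)/(d−u)
r = (81.4 − 33.3)/(33.3 − 20.2) = 48.1/13.1 = 3.6718
CL = 100·r = 367.18 %

CL = 367.18 %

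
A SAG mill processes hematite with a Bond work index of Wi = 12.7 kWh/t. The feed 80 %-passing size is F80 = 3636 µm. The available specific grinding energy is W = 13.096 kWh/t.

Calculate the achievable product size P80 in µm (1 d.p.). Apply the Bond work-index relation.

W = 10·Wi·[P80^(−½) − F80^(−½)]
P80^(−½) = W/(10 Wi) + F80^(−½)
  = 13.0960/(10·12.7) + 1/√3636 = 0.103118 + 0.016584 = 0.119702
P80 = (1/0.119702)² = 8.3541² = 69.79 µm

P80 = 69.8 µm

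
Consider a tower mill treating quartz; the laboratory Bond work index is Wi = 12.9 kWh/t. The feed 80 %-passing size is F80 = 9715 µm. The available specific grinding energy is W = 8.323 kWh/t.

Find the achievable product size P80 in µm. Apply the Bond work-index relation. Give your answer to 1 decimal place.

W = 10 Wi / √P80 − 10 Wi / √F80
⇒ 1/√P80 = W/(10 Wi) + 1/√F80
  = 8.3230/(10·12.9) + 1/√9715 = 0.064519 + 0.010146 = 0.074665
P80 = (1/0.074665)² = 13.3932² = 179.38 µm

P80 = 179.4 µm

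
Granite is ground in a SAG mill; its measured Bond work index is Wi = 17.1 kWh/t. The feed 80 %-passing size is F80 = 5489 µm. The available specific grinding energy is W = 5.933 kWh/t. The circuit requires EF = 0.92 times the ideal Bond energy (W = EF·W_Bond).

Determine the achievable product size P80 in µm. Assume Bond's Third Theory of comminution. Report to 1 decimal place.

Bond:  W = 10 Wi (1/√P − 1/√F)
W_Bond = W / EF = 5.933 / 0.92 = 6.4489 kWh/t
1/√P80 = 1/√F80 + W_Bond/(10·Wi)
  = 6.4489/(10·17.1) + 1/√5489 = 0.037713 + 0.013498 = 0.051210
P80 = (1/0.051210)² = 19.5273² = 381.31 µm

P80 = 381.3 µm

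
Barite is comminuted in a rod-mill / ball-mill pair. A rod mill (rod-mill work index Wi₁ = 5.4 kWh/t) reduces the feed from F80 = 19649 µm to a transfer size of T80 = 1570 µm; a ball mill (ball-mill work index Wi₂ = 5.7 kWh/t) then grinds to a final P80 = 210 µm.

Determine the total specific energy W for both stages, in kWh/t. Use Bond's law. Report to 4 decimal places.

W = 10·Wi·[P80^(−½) − F80^(−½)]
Stage 1 (19649→1570 µm, Wi₁=5.4): W₁ = 10·5.4·(0.025238 − 0.007134) = 0.9776 kWh/t
Stage 2 (1570→210 µm, Wi₂=5.7): W₂ = 10·5.7·(0.069007 − 0.025238) = 2.4948 kWh/t
W = W₁ + W₂ = 0.9776 + 2.4948 = 3.4724 kWh/t

W = 3.4724 kWh/t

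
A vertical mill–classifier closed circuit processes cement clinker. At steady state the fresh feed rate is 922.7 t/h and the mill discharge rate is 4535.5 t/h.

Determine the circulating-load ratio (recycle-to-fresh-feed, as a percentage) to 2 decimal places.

Steady state: M = F + R.
R = M − F = 4535.5 − 922.7 = 3612.8 t/h
CL = 100·R/F = 100·3612.8/922.7 = 391.55 %

CL = 391.55 %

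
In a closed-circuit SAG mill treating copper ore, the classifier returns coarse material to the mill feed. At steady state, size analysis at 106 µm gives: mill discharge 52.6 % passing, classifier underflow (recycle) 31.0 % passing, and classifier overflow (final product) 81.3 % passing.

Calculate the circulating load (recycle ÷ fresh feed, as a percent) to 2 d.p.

CL = 132.87 %

Two-product formula at 106 µm:
(1+r)d = ru + o → r = (o−d)/(d−u)
r = (81.3 − 52.6)/(52.6 − 31.0) = 28.7/21.6 = 1.3287
CL = 100·r = 132.87 %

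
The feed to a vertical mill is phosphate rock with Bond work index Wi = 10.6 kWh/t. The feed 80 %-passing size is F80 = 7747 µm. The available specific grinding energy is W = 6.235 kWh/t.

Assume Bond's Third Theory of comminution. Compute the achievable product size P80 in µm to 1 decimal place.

W = 10·Wi·(P80^(-½) − F80^(-½))
P80^-0.5 = F80^-0.5 + W/(10 Wi)
  = 6.2350/(10·10.6) + 1/√7747 = 0.058821 + 0.011361 = 0.070182
P80 = (1/0.070182)² = 14.2486² = 203.02 µm

P80 = 203.0 µm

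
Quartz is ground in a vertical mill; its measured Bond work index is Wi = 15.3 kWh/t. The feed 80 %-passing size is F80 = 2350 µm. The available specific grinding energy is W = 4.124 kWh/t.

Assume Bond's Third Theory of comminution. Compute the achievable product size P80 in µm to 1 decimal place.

W = 10 Wi (P80^-0.5 − F80^-0.5)
⇒ 1/√P80 = W/(10·Wi) + 1/√F80
  = 4.1240/(10·15.3) + 1/√2350 = 0.026954 + 0.020628 = 0.047583
P80 = (1/0.047583)² = 21.0161² = 441.67 µm

P80 = 441.7 µm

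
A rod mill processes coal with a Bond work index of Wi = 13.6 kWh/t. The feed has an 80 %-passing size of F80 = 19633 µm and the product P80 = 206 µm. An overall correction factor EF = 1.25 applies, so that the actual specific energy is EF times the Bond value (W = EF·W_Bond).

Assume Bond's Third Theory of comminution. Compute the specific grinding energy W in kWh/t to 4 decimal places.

Bond: W = 10·Wi·(1/√P80 − 1/√F80)
1/√206 = 0.069673;  1/√19633 = 0.007137
W = 10·13.6·(0.069673 − 0.007137) = 8.5050 kWh/t
With EF = 1.25: W = 8.5050·1.25 = 10.6312 kWh/t

W = 10.6312 kWh/t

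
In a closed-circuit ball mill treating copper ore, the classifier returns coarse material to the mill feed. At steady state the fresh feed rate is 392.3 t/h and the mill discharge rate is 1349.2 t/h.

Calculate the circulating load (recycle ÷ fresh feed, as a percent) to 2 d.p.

M = F + R at steady state, so:
R = M − F = 1349.2 − 392.3 = 956.9 t/h
CL = 100·R/F = 100·956.9/392.3 = 243.92 %

CL = 243.92 %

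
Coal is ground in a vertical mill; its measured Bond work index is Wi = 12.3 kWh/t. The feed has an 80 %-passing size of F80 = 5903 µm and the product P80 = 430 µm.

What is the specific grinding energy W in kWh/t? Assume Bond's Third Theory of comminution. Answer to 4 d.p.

W = 4.3307 kWh/t

Bond:  W = 10 Wi (1/√P − 1/√F)
1/√430 = 0.048224;  1/√5903 = 0.013016
W = 10·12.3·(0.048224 − 0.013016) = 4.3307 kWh/t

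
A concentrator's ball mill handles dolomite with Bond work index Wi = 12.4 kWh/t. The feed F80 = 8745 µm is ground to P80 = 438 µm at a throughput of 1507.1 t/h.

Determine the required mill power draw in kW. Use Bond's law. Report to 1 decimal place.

W = 10·Wi·[P80^(−½) − F80^(−½)]
W = 10·12.4·(1/√438 − 1/√8745) = 10·12.4·(0.037088) = 4.5990 kWh/t
P_mill = W·ṁ = 4.5990·1507.1 = 6931.1 kW

P = 6931.1 kW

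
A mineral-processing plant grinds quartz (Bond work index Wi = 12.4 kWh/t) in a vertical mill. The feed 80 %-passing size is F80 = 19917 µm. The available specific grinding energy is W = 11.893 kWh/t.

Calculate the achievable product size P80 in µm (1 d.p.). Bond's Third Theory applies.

P80 = 94.3 µm

W = 10 Wi (P80^-0.5 − F80^-0.5)
P80^-0.5 = F80^-0.5 + W/(10 Wi)
  = 11.8930/(10·12.4) + 1/√19917 = 0.095911 + 0.007086 = 0.102997
P80 = (1/0.102997)² = 9.7090² = 94.26 µm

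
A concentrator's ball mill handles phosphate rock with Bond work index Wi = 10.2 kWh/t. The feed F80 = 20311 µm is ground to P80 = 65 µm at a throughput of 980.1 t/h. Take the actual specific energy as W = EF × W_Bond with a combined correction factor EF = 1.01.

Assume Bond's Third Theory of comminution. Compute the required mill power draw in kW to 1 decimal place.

P = 11815.3 kW

W_Bond = 10·Wi·(1/√P₈₀ − 1/√F₈₀)
W = 10·10.2·(1/√65 − 1/√20311) = 10·10.2·(0.117018) = 11.9358 kWh/t
Corrected W = EF·W_Bond = 1.01·11.9358 = 12.0552 kWh/t
Power = W × throughput = 12.0552 kWh/t × 980.1 t/h = 11815.3 kW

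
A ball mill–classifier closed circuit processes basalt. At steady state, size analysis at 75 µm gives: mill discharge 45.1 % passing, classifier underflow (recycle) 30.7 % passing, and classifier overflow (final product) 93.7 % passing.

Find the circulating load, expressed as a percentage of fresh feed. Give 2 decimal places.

Classifier node, passing 75 µm:
(1+r)d = ru + o → r = (o−d)/(d−u)
r = (93.7 − 45.1)/(45.1 − 30.7) = 48.6/14.4 = 3.3750
CL = 100·r = 337.50 %

CL = 337.50 %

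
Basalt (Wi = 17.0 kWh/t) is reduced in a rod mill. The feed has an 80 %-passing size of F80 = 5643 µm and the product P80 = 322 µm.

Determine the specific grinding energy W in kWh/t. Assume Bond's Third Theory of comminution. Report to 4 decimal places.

W = 7.2107 kWh/t

W_Bond = 10·Wi·(1/√P₈₀ − 1/√F₈₀)
1/√322 = 0.055728;  1/√5643 = 0.013312
W = 10·17.0·(0.055728 − 0.013312) = 7.2107 kWh/t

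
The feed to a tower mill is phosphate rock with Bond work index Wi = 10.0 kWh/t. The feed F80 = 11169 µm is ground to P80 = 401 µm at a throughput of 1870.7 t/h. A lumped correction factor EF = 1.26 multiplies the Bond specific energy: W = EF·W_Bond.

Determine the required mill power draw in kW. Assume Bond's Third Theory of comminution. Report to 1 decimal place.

P = 9540.4 kW

W = 10·Wi·[P80^(−½) − F80^(−½)]
W = 10·10.0·(1/√401 − 1/√11169) = 10·10.0·(0.040475) = 4.0475 kWh/t
Apply correction: 4.0475 × 1.26 = 5.0999 kWh/t
Mill draw = 5.0999 × 1870.7 = 9540.4 kW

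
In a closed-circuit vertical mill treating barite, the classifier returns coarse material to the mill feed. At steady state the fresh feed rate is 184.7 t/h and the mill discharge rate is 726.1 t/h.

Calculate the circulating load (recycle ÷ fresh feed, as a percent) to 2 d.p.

Steady state: M = F + R.
R = M − F = 726.1 − 184.7 = 541.4 t/h
CL = 100·R/F = 100·541.4/184.7 = 293.12 %

CL = 293.12 %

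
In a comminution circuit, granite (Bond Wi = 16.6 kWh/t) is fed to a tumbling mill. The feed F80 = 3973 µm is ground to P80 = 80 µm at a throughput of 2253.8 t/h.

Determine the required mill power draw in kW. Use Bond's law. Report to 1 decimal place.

P = 35893.5 kW

W = 10 Wi (1/√P80 − 1/√F80)  [Bond]
W = 10·16.6·(1/√80 − 1/√3973) = 10·16.6·(0.095938) = 15.9258 kWh/t
Power = W × throughput = 15.9258 kWh/t × 2253.8 t/h = 35893.5 kW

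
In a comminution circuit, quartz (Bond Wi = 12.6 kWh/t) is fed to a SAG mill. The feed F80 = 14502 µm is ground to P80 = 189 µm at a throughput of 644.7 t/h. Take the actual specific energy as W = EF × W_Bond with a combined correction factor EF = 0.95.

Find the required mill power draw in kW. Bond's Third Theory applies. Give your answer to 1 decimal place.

W = 10 Wi (P80^-0.5 − F80^-0.5)
W = 10·12.6·(1/√189 − 1/√14502) = 10·12.6·(0.064435) = 8.1189 kWh/t
Corrected W = EF·W_Bond = 0.95·8.1189 = 7.7129 kWh/t
P_mill = W·ṁ = 7.7129·644.7 = 4972.5 kW

P = 4972.5 kW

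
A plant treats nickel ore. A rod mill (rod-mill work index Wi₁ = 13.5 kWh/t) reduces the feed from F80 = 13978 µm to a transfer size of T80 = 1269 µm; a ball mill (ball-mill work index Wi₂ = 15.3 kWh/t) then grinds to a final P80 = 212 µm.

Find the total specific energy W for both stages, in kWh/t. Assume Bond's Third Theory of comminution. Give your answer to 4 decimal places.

W_Bond = 10·Wi·(1/√P₈₀ − 1/√F₈₀)
Stage 1 (13978→1269 µm, Wi₁=13.5): W₁ = 10·13.5·(0.028072 − 0.008458) = 2.6478 kWh/t
Stage 2 (1269→212 µm, Wi₂=15.3): W₂ = 10·15.3·(0.068680 − 0.028072) = 6.2131 kWh/t
W = W₁ + W₂ = 2.6478 + 6.2131 = 8.8609 kWh/t

W = 8.8609 kWh/t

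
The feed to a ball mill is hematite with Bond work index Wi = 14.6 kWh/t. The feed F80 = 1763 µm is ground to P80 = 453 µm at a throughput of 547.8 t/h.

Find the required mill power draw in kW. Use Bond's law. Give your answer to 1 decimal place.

Bond: W = 10·Wi·(1/√P80 − 1/√F80)
W = 10·14.6·(1/√453 − 1/√1763) = 10·14.6·(0.023168) = 3.3825 kWh/t
Power = W × throughput = 3.3825 kWh/t × 547.8 t/h = 1852.9 kW

P = 1852.9 kW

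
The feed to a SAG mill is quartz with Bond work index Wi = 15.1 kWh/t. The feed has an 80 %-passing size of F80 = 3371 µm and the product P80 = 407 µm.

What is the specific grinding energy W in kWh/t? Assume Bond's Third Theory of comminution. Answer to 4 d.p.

W = 4.8840 kWh/t

W = 10 Wi (1/√P80 − 1/√F80)  [Bond]
1/√407 = 0.049568;  1/√3371 = 0.017223
W = 10·15.1·(0.049568 − 0.017223) = 4.8840 kWh/t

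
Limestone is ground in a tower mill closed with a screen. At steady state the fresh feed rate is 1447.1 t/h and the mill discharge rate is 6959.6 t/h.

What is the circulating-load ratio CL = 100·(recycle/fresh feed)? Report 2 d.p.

M = F + R at steady state, so:
R = M − F = 6959.6 − 1447.1 = 5512.5 t/h
CL = 100·R/F = 100·5512.5/1447.1 = 380.93 %

CL = 380.93 %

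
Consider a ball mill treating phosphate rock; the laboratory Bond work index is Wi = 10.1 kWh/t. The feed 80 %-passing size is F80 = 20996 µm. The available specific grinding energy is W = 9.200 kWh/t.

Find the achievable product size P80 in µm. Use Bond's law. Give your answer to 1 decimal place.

Bond:  W = 10 Wi (1/√P − 1/√F)
⇒ 1/√P80 = W/(10·Wi) + 1/√F80
  = 9.2000/(10·10.1) + 1/√20996 = 0.091089 + 0.006901 = 0.097990
P80 = (1/0.097990)² = 10.2051² = 104.14 µm

P80 = 104.1 µm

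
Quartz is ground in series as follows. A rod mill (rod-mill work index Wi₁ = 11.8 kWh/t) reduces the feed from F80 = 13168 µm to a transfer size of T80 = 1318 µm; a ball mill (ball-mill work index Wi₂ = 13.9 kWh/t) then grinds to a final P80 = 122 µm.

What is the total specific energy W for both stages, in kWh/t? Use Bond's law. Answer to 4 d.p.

W = 10·Wi·[P80^(−½) − F80^(−½)]
Stage 1 (13168→1318 µm, Wi₁=11.8): W₁ = 10·11.8·(0.027545 − 0.008714) = 2.2220 kWh/t
Stage 2 (1318→122 µm, Wi₂=13.9): W₂ = 10·13.9·(0.090536 − 0.027545) = 8.7557 kWh/t
W = W₁ + W₂ = 2.2220 + 8.7557 = 10.9777 kWh/t

W = 10.9777 kWh/t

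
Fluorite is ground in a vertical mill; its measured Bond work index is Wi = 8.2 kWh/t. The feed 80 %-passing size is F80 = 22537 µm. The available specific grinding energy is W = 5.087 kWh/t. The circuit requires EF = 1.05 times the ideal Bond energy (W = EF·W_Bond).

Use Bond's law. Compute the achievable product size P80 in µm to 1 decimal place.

Bond: W = 10·Wi·(1/√P80 − 1/√F80)
W_Bond = W / EF = 5.087 / 1.05 = 4.8448 kWh/t
P80^-0.5 = F80^-0.5 + W_Bond/(10 Wi)
  = 4.8448/(10·8.2) + 1/√22537 = 0.059082 + 0.006661 = 0.065744
P80 = (1/0.065744)² = 15.2106² = 231.36 µm

P80 = 231.4 µm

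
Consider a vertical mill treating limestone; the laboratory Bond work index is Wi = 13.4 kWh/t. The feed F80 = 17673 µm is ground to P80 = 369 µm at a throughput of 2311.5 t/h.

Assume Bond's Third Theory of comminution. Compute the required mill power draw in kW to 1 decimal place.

Bond:  W = 10 Wi (1/√P − 1/√F)
W = 10·13.4·(1/√369 − 1/√17673) = 10·13.4·(0.044536) = 5.9678 kWh/t
P = W·T = 5.9678·2311.5 = 13794.5 kW

P = 13794.5 kW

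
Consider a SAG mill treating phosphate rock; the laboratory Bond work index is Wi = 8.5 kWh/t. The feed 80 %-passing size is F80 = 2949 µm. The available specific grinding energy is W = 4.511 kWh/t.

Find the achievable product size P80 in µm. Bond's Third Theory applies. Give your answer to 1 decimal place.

W = 10 Wi (P80^-0.5 − F80^-0.5)
P80^(−½) = W/(10 Wi) + F80^(−½)
  = 4.5110/(10·8.5) + 1/√2949 = 0.053071 + 0.018415 = 0.071485
P80 = (1/0.071485)² = 13.9889² = 195.69 µm

P80 = 195.7 µm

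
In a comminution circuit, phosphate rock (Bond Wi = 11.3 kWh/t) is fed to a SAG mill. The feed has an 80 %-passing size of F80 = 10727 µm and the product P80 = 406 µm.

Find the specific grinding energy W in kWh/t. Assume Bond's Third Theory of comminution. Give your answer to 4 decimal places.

W = 10 Wi / √P80 − 10 Wi / √F80
1/√406 = 0.049629;  1/√10727 = 0.009655
W = 10·11.3·(0.049629 − 0.009655) = 4.5171 kWh/t

W = 4.5171 kWh/t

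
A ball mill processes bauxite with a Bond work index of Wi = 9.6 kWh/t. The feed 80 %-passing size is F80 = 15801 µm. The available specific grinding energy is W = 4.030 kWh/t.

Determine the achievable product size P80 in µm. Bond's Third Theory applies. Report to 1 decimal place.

P80 = 401.1 µm

Bond: W = 10·Wi·(1/√P80 − 1/√F80)
P80^-0.5 = F80^-0.5 + W/(10 Wi)
  = 4.0300/(10·9.6) + 1/√15801 = 0.041979 + 0.007955 = 0.049934
P80 = (1/0.049934)² = 20.0262² = 401.05 µm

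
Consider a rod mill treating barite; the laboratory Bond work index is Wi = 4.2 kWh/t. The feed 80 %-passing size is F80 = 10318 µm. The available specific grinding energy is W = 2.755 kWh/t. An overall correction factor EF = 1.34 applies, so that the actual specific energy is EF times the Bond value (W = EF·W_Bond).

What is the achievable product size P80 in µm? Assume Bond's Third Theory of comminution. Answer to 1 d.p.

P80 = 289.3 µm

W_Bond = 10·Wi·(1/√P₈₀ − 1/√F₈₀)
W_Bond = W / EF = 2.755 / 1.34 = 2.0560 kWh/t
P80^(−½) = W_Bond/(10 Wi) + F80^(−½)
  = 2.0560/(10·4.2) + 1/√10318 = 0.048952 + 0.009845 = 0.058796
P80 = (1/0.058796)² = 17.0079² = 289.27 µm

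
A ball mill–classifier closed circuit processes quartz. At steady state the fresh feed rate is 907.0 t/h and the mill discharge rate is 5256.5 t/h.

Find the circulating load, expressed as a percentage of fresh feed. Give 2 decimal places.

M = F + R at steady state, so:
R = M − F = 5256.5 − 907.0 = 4349.5 t/h
CL = 100·R/F = 100·4349.5/907.0 = 479.55 %

CL = 479.55 %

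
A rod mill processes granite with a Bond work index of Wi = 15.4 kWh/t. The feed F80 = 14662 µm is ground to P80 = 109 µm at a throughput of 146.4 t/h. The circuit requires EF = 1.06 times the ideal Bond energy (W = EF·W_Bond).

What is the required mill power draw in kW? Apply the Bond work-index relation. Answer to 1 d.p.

W_Bond = 10·Wi·(1/√P₈₀ − 1/√F₈₀)
W = 10·15.4·(1/√109 − 1/√14662) = 10·15.4·(0.087524) = 13.4787 kWh/t
Apply correction: 13.4787 × 1.06 = 14.2874 kWh/t
Mill draw = 14.2874 × 146.4 = 2091.7 kW

P = 2091.7 kW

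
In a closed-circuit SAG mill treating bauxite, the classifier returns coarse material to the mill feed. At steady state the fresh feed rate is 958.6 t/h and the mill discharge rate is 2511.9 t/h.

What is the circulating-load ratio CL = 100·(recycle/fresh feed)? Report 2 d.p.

Steady state: M = F + R.
R = M − F = 2511.9 − 958.6 = 1553.3 t/h
CL = 100·R/F = 100·1553.3/958.6 = 162.04 %

CL = 162.04 %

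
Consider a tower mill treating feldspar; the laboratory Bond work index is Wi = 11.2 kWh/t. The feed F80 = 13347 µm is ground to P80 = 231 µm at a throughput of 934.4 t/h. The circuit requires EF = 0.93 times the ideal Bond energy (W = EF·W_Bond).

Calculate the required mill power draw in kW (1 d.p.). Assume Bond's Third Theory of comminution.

P = 5561.2 kW

W = 10 Wi / √P80 − 10 Wi / √F80
W = 10·11.2·(1/√231 − 1/√13347) = 10·11.2·(0.057139) = 6.3996 kWh/t
Apply correction: 6.3996 × 0.93 = 5.9516 kWh/t
Power = W × throughput = 5.9516 kWh/t × 934.4 t/h = 5561.2 kW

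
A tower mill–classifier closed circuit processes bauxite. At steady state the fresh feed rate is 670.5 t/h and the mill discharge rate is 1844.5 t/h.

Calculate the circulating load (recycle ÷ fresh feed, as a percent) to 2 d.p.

CL = 175.09 %

M = F + R at steady state, so:
R = M − F = 1844.5 − 670.5 = 1174.0 t/h
CL = 100·R/F = 100·1174.0/670.5 = 175.09 %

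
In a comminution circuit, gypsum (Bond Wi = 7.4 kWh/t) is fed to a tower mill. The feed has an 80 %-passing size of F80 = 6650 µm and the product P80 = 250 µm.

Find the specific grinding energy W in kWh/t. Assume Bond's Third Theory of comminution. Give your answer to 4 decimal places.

W = 10 Wi / √P80 − 10 Wi / √F80
1/√250 = 0.063246;  1/√6650 = 0.012263
W = 10·7.4·(0.063246 − 0.012263) = 3.7727 kWh/t

W = 3.7727 kWh/t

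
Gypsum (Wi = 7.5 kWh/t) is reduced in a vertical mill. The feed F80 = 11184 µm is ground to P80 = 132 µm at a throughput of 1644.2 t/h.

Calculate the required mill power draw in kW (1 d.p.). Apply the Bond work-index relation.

W = 10 Wi (P80^-0.5 − F80^-0.5)
W = 10·7.5·(1/√132 − 1/√11184) = 10·7.5·(0.077583) = 5.8187 kWh/t
P = W·T = 5.8187·1644.2 = 9567.1 kW

P = 9567.1 kW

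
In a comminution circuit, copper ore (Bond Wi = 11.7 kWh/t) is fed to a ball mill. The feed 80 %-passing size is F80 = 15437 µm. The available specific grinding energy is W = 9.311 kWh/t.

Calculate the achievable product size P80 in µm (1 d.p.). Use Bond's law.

W = 10·Wi·(P80^(-½) − F80^(-½))
⇒ 1/√P80 = W/(10 Wi) + 1/√F80
  = 9.3110/(10·11.7) + 1/√15437 = 0.079581 + 0.008049 = 0.087630
P80 = (1/0.087630)² = 11.4116² = 130.23 µm

P80 = 130.2 µm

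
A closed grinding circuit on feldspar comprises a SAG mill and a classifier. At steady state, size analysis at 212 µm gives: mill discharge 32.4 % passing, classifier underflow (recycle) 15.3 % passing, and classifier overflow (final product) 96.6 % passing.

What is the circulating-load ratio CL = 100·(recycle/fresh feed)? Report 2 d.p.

CL = 375.44 %

Two-product formula at 212 µm:
d + r·d = r·u + o → r(d−u) = o−d
r = (96.6 − 32.4)/(32.4 − 15.3) = 64.2/17.1 = 3.7544
CL = 100·r = 375.44 %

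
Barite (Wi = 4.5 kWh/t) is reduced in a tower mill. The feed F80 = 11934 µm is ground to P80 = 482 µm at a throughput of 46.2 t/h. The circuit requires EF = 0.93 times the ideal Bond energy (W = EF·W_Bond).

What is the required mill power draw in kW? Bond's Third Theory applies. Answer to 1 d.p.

P = 70.4 kW

W = 10·Wi·[P80^(−½) − F80^(−½)]
W = 10·4.5·(1/√482 − 1/√11934) = 10·4.5·(0.036395) = 1.6378 kWh/t
Corrected W = EF·W_Bond = 0.93·1.6378 = 1.5231 kWh/t
Mill draw = 1.5231 × 46.2 = 70.4 kW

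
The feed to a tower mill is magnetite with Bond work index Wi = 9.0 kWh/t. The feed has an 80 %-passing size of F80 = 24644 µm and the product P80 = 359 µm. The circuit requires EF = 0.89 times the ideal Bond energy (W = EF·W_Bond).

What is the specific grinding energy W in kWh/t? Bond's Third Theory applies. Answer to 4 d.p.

W = 3.7173 kWh/t

Bond:  W = 10 Wi (1/√P − 1/√F)
1/√359 = 0.052778;  1/√24644 = 0.006370
W = 10·9.0·(0.052778 − 0.006370) = 4.1767 kWh/t
W_actual = 0.89 × 4.1767 = 3.7173 kWh/t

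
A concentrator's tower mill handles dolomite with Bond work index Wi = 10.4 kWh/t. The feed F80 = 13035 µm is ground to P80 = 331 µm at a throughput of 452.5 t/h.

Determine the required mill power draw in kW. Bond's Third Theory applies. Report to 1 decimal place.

P = 2174.5 kW

Bond: W = 10·Wi·(1/√P80 − 1/√F80)
W = 10·10.4·(1/√331 − 1/√13035) = 10·10.4·(0.046206) = 4.8054 kWh/t
P_mill = W·ṁ = 4.8054·452.5 = 2174.5 kW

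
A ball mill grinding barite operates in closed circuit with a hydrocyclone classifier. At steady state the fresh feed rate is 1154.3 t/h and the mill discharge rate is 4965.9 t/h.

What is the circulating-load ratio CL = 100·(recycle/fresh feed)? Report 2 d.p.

CL = 330.21 %

Discharge = new feed + return, hence
R = M − F = 4965.9 − 1154.3 = 3811.6 t/h
CL = 100·R/F = 100·3811.6/1154.3 = 330.21 %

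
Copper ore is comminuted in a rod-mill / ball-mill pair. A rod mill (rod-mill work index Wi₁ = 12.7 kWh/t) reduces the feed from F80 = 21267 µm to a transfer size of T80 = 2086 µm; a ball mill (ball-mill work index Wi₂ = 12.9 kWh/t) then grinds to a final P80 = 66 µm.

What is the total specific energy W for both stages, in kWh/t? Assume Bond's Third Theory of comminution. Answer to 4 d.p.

W = 10 Wi (1/√P80 − 1/√F80)  [Bond]
Stage 1 (21267→2086 µm, Wi₁=12.7): W₁ = 10·12.7·(0.021895 − 0.006857) = 1.9098 kWh/t
Stage 2 (2086→66 µm, Wi₂=12.9): W₂ = 10·12.9·(0.123091 − 0.021895) = 13.0544 kWh/t
W = W₁ + W₂ = 1.9098 + 13.0544 = 14.9641 kWh/t

W = 14.9641 kWh/t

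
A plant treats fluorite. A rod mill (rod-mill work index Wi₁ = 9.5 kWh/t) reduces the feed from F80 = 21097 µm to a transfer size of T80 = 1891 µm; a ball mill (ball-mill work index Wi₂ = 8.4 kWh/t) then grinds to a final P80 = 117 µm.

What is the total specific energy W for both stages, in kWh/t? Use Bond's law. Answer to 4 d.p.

W = 7.3647 kWh/t

W = 10·Wi·(P80^(-½) − F80^(-½))
Stage 1 (21097→1891 µm, Wi₁=9.5): W₁ = 10·9.5·(0.022996 − 0.006885) = 1.5306 kWh/t
Stage 2 (1891→117 µm, Wi₂=8.4): W₂ = 10·8.4·(0.092450 − 0.022996) = 5.8341 kWh/t
W = W₁ + W₂ = 1.5306 + 5.8341 = 7.3647 kWh/t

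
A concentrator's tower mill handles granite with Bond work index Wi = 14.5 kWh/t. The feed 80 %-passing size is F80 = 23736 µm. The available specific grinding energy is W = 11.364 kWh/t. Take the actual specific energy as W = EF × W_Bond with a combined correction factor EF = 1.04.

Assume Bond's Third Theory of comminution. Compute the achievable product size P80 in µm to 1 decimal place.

P80 = 149.3 µm

W = 10 Wi (1/√P80 − 1/√F80)  [Bond]
W_Bond = W / EF = 11.364 / 1.04 = 10.9269 kWh/t
P80^-0.5 = F80^-0.5 + W_Bond/(10 Wi)
  = 10.9269/(10·14.5) + 1/√23736 = 0.075358 + 0.006491 = 0.081849
P80 = (1/0.081849)² = 12.2176² = 149.27 µm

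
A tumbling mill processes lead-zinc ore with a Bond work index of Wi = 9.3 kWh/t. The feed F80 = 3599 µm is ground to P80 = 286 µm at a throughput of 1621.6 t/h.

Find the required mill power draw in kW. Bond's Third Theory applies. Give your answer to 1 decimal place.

Bond: W = 10·Wi·(1/√P80 − 1/√F80)
W = 10·9.3·(1/√286 − 1/√3599) = 10·9.3·(0.042462) = 3.9490 kWh/t
Power = W × throughput = 3.9490 kWh/t × 1621.6 t/h = 6403.7 kW

P = 6403.7 kW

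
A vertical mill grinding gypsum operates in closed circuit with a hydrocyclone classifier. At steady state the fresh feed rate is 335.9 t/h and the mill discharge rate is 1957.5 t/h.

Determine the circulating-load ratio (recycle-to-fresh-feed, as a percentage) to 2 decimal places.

M = F + R at steady state, so:
R = M − F = 1957.5 − 335.9 = 1621.6 t/h
CL = 100·R/F = 100·1621.6/335.9 = 482.76 %

CL = 482.76 %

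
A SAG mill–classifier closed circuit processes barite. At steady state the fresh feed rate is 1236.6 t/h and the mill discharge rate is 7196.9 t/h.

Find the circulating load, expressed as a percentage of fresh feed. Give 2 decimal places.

Discharge = new feed + return, hence
R = M − F = 7196.9 − 1236.6 = 5960.3 t/h
CL = 100·R/F = 100·5960.3/1236.6 = 481.99 %

CL = 481.99 %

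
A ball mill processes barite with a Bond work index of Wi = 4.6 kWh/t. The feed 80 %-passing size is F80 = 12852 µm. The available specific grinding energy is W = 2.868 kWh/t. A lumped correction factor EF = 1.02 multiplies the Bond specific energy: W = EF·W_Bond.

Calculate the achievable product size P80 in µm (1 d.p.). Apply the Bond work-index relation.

Bond:  W = 10 Wi (1/√P − 1/√F)
W_Bond = W / EF = 2.868 / 1.02 = 2.8118 kWh/t
⇒ 1/√P80 = W_Bond/(10 Wi) + 1/√F80
  = 2.8118/(10·4.6) + 1/√12852 = 0.061125 + 0.008821 = 0.069946
P80 = (1/0.069946)² = 14.2967² = 204.40 µm

P80 = 204.4 µm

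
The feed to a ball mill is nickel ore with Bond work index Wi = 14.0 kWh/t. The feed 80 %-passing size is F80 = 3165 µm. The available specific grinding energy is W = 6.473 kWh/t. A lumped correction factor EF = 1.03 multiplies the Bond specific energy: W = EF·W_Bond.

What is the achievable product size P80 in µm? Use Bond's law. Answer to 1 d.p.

P80 = 254.7 µm

Bond: W = 10·Wi·(1/√P80 − 1/√F80)
W_Bond = W / EF = 6.473 / 1.03 = 6.2845 kWh/t
1/√P80 = 1/√F80 + W_Bond/(10·Wi)
  = 6.2845/(10·14.0) + 1/√3165 = 0.044889 + 0.017775 = 0.062664
P80 = (1/0.062664)² = 15.9581² = 254.66 µm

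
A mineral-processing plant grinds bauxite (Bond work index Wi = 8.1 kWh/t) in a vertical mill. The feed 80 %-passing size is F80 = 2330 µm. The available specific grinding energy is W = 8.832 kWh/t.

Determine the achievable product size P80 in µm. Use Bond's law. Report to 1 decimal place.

W = 10 Wi / √P80 − 10 Wi / √F80
1/√P80 = 1/√F80 + W/(10·Wi)
  = 8.8320/(10·8.1) + 1/√2330 = 0.109037 + 0.020717 = 0.129754
P80 = (1/0.129754)² = 7.7069² = 59.40 µm

P80 = 59.4 µm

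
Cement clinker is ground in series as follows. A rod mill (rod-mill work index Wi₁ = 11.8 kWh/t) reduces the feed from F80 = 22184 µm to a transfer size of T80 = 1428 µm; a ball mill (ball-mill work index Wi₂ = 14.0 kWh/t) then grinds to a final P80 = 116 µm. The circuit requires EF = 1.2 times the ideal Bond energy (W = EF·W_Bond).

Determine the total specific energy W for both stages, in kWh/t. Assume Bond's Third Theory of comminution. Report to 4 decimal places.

Bond:  W = 10 Wi (1/√P − 1/√F)
Stage 1 (22184→1428 µm, Wi₁=11.8): W₁ = 10·11.8·(0.026463 − 0.006714) = 2.3304 kWh/t
Stage 2 (1428→116 µm, Wi₂=14.0): W₂ = 10·14.0·(0.092848 − 0.026463) = 9.2939 kWh/t
W = W₁ + W₂ = 2.3304 + 9.2939 = 11.6242 kWh/t
Apply correction: 11.6242 × 1.2 = 13.9491 kWh/t

W = 13.9491 kWh/t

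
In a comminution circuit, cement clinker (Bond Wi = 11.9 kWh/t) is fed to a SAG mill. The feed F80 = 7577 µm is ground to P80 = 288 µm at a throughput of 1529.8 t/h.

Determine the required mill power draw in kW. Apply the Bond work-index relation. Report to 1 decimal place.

W_Bond = 10·Wi·(1/√P₈₀ − 1/√F₈₀)
W = 10·11.9·(1/√288 − 1/√7577) = 10·11.9·(0.047437) = 5.6450 kWh/t
Power = W × throughput = 5.6450 kWh/t × 1529.8 t/h = 8635.8 kW

P = 8635.8 kW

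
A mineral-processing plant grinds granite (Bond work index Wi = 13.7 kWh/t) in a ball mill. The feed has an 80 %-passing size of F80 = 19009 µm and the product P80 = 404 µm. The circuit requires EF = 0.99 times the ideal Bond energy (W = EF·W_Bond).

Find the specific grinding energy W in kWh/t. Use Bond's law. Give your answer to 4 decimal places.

W = 10 Wi (1/√P80 − 1/√F80)  [Bond]
1/√404 = 0.049752;  1/√19009 = 0.007253
W = 10·13.7·(0.049752 − 0.007253) = 5.8223 kWh/t
Apply correction: 5.8223 × 0.99 = 5.7641 kWh/t

W = 5.7641 kWh/t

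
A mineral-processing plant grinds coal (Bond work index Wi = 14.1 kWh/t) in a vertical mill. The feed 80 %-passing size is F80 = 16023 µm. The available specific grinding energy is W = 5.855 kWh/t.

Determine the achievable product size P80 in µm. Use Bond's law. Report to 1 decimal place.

W = 10·Wi·(P80^(-½) − F80^(-½))
⇒ 1/√P80 = W/(10 Wi) + 1/√F80
  = 5.8550/(10·14.1) + 1/√16023 = 0.041525 + 0.007900 = 0.049425
P80 = (1/0.049425)² = 20.2327² = 409.36 µm

P80 = 409.4 µm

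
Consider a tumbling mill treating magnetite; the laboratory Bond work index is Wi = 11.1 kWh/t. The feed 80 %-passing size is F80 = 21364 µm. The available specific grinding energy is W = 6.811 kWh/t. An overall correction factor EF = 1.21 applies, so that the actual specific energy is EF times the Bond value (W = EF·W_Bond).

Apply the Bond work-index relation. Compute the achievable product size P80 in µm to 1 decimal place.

Bond:  W = 10 Wi (1/√P − 1/√F)
W_Bond = W / EF = 6.811 / 1.21 = 5.6289 kWh/t
1/√P80 = 1/√F80 + W_Bond/(10·Wi)
  = 5.6289/(10·11.1) + 1/√21364 = 0.050711 + 0.006842 = 0.057553
P80 = (1/0.057553)² = 17.3754² = 301.90 µm

P80 = 301.9 µm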